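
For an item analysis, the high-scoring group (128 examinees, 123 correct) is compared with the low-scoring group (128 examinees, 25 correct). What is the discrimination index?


p_upper = 123/128 = 0.9609
p_lower = 25/128 = 0.1953
D = 0.9609 - 0.1953 = 0.7656

0.7656


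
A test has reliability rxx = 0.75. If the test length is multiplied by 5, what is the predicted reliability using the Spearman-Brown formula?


r_new = (n * rxx) / (1 + (n-1) * rxx)
r_new = (5 * 0.75) / (1 + 4 * 0.75)
r_new = 3.75 / 4.0
r_new = 0.9375

0.9375


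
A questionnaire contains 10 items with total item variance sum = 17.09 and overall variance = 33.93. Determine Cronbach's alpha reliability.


alpha = (k/(k-1)) * (1 - sum(si^2)/s_total^2)
= (10/9) * (1 - 17.09/33.93)
alpha = 0.5515

0.5515


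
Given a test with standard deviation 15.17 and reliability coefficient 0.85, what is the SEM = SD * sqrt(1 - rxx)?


SEM = SD * sqrt(1 - rxx)
SEM = 15.17 * sqrt(1 - 0.85)
SEM = 15.17 * sqrt(0.15) = 15.17 * 0.387298
SEM = 5.8753

5.8753


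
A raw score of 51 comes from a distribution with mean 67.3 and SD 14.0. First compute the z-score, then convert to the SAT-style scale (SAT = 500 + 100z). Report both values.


z = (X - mean) / SD = (51 - 67.3) / 14.0
z = -16.3 / 14.0
z = -1.1643
SAT-scale = SAT = 500 + 100z
Carry z at full precision (z = -16.3 / 14.0) into the conversion:
SAT-scale = 500 + 100 * (-16.3 / 14.0) = 500 + -1630 / 14.0
SAT-scale = 500 + -116.4286
SAT-scale = 383.5714

383.5714


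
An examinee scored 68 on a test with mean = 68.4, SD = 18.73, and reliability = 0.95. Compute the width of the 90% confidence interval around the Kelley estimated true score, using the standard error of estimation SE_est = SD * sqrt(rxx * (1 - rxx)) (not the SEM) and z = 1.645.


True score estimate = 0.95*68 + 0.05*68.4 = 68.02
SE_est = SD * sqrt(rxx * (1 - rxx)) = 18.73 * sqrt(0.95 * 0.05) = 18.73 * sqrt(0.0475) = 4.082109
CI = T_est +/- z * SE_est, so width = 2 * z * SE_est = 2 * 1.645 * 4.082109
Width = 13.4301

13.4301


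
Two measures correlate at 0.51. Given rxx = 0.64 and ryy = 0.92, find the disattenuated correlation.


r_corrected = rxy / sqrt(rxx * ryy)
= 0.51 / sqrt(0.64 * 0.92)
= 0.51 / sqrt(0.5888)
= 0.51 / 0.767333
r_corrected = 0.6646

0.6646


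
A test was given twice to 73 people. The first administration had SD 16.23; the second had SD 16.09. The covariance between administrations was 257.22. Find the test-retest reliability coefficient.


r = cov(X,Y) / (SD_X * SD_Y)
r = 257.22 / (16.23 * 16.09)
r = 257.22 / 261.1407
r = 0.985

0.985


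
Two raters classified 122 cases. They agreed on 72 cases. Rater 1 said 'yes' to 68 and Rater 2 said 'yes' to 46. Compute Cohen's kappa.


P_o = 72/122 = 0.590164
P_e = (68*46 + 54*76) / 14884 = 0.485891
kappa = (P_o - P_e) / (1 - P_e)
kappa = (0.590164 - 0.485891) / (1 - 0.485891)
kappa = 0.2028

0.2028


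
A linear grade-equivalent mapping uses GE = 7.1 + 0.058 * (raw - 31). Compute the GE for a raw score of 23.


raw - median = 23 - 31 = -8
slope * diff = 0.058 * -8 = -0.464
GE = 7.1 + -0.464
GE = 6.636

6.636


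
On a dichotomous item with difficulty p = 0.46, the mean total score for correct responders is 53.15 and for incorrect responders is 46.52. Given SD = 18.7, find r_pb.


q = 1 - p = 0.54
rpb = ((M1 - M0) / SD) * sqrt(p * q)
rpb = ((53.15 - 46.52) / 18.7) * sqrt(0.46 * 0.54)
rpb = 0.1767

0.1767


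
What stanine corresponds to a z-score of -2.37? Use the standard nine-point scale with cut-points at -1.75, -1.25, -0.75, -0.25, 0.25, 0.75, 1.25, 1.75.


Stanine boundaries: [-1.75, -1.25, -0.75, -0.25, 0.25, 0.75, 1.25, 1.75]
z = -2.37
Check each boundary:
  z < -1.75
  z < -1.25
  z < -0.75
  z < -0.25
  z < 0.25
  z < 0.75
  z < 1.25
  z < 1.75
Highest qualifying boundary gives stanine = 1

1


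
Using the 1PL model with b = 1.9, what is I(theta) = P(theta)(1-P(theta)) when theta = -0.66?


P = 1/(1+exp(-(-0.66-1.9))) = 0.0718
I = P*(1-P) = 0.0718 * 0.9282
I = 0.0666

0.0666


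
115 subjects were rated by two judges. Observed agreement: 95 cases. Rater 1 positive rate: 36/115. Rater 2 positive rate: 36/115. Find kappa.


P_o = 95/115 = 0.826087
P_e = (36*36 + 79*79) / 13225 = 0.569905
kappa = (P_o - P_e) / (1 - P_e)
kappa = (0.826087 - 0.569905) / (1 - 0.569905)
kappa = 0.5956

0.5956


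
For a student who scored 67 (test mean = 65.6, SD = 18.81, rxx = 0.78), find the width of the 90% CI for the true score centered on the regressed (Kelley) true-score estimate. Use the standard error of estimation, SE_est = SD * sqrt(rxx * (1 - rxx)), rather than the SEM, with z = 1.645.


True score estimate = 0.78*67 + 0.22*65.6 = 66.692
SE_est = SD * sqrt(rxx * (1 - rxx)) = 18.81 * sqrt(0.78 * 0.22) = 18.81 * sqrt(0.1716) = 7.791973
CI = T_est +/- z * SE_est, so width = 2 * z * SE_est = 2 * 1.645 * 7.791973
Width = 25.6356

25.6356


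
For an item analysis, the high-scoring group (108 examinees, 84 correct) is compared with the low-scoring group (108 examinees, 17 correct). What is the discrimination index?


p_upper = 84/108 = 0.7778
p_lower = 17/108 = 0.1574
D = 0.7778 - 0.1574 = 0.6204

0.6204


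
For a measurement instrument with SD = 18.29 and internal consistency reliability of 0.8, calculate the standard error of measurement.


SEM = SD * sqrt(1 - rxx)
SEM = 18.29 * sqrt(1 - 0.8)
SEM = 18.29 * sqrt(0.2) = 18.29 * 0.447214
SEM = 8.1795

8.1795


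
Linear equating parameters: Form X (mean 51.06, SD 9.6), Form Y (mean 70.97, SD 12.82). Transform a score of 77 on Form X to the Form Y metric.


slope = SD_Y / SD_X = 12.82 / 9.6 ~ 1.3354
intercept = mean_Y - slope * mean_X = 70.97 - (12.82 / 9.6) * 51.06 ~ 2.7836
Y = slope * X + intercept. To avoid rounding drift from the rounded slope/intercept, evaluate the equivalent form Y = mean_Y + SD_Y * (X - mean_X) / SD_X at full precision:
Y = 70.97 + 12.82 * (77 - 51.06) / 9.6
Y = 70.97 + 12.82 * 25.94 / 9.6
Y = 70.97 + 332.5508 / 9.6
Y = 70.97 + 34.6407
Y = 105.6107

105.6107


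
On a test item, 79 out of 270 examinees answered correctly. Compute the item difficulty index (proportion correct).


Item difficulty p = number correct / total examinees
p = 79 / 270
p = 0.2926

0.2926


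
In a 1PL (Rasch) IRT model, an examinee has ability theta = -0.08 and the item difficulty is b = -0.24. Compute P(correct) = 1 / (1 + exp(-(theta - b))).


theta - b = -0.08 - -0.24 = 0.16
exp(-(theta - b)) = exp(-0.16) = 0.8521
P = 1 / (1 + 0.8521)
P = 0.5399

0.5399


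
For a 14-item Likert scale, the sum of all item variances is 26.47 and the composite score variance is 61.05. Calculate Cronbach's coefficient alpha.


alpha = (k/(k-1)) * (1 - sum(si^2)/s_total^2)
= (14/13) * (1 - 26.47/61.05)
alpha = 0.61

0.61


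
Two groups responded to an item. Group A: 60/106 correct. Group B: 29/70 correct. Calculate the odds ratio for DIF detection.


Odds_A = 60/46 = 1.3043
Odds_B = 29/41 = 0.7073
OR = Odds_A / Odds_B = 1.3043 / 0.7073
Exactly, OR = (60 * 41) / (46 * 29) = 2460 / 1334
OR = 1.8441

1.8441


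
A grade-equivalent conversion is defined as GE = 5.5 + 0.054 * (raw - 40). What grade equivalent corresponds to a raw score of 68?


raw - median = 68 - 40 = 28
slope * diff = 0.054 * 28 = 1.512
GE = 5.5 + 1.512
GE = 7.012

7.012


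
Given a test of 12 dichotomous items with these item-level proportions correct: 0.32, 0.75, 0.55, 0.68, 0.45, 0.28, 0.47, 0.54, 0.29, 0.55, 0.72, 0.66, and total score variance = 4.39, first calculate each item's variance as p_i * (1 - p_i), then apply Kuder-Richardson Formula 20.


For each item, compute p_i * q_i:
  Item 1: 0.32 * 0.68 = 0.2176
  Item 2: 0.75 * 0.25 = 0.1875
  Item 3: 0.55 * 0.45 = 0.2475
  Item 4: 0.68 * 0.32 = 0.2176
  Item 5: 0.45 * 0.55 = 0.2475
  Item 6: 0.28 * 0.72 = 0.2016
  Item 7: 0.47 * 0.53 = 0.2491
  Item 8: 0.54 * 0.46 = 0.2484
  Item 9: 0.29 * 0.71 = 0.2059
  Item 10: 0.55 * 0.45 = 0.2475
  Item 11: 0.72 * 0.28 = 0.2016
  Item 12: 0.66 * 0.34 = 0.2244
Sum(p_i * q_i) = 0.2176 + 0.1875 + 0.2475 + 0.2176 + 0.2475 + 0.2016 + 0.2491 + 0.2484 + 0.2059 + 0.2475 + 0.2016 + 0.2244 = 2.6962
KR-20 = (k/(k-1)) * (1 - Sum(p_i*q_i) / Var_total)
= (12/11) * (1 - 2.6962/4.39)
= 1.0909 * 0.3858
KR-20 = 0.4209

0.4209


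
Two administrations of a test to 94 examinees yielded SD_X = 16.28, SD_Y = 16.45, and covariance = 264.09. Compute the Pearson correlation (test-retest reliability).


r = cov(X,Y) / (SD_X * SD_Y)
r = 264.09 / (16.28 * 16.45)
r = 264.09 / 267.806
r = 0.9861

0.9861


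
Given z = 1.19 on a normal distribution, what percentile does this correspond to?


CDF(z) = 0.5 * (1 + erf(z/sqrt(2)))
erf(0.8415) = 0.766
CDF = 0.883
Percentile rank = 0.883 * 100 = 88.3

88.3


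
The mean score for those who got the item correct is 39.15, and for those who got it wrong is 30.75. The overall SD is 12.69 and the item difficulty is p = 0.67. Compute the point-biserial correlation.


q = 1 - p = 0.33
rpb = ((M1 - M0) / SD) * sqrt(p * q)
rpb = ((39.15 - 30.75) / 12.69) * sqrt(0.67 * 0.33)
rpb = 0.3113

0.3113


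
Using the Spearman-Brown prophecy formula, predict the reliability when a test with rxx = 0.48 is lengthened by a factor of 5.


r_new = (n * rxx) / (1 + (n-1) * rxx)
r_new = (5 * 0.48) / (1 + 4 * 0.48)
r_new = 2.4 / 2.92
r_new = 0.8219

0.8219


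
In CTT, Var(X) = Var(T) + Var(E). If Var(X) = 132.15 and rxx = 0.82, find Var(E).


var_true = rxx * var_obs = 0.82 * 132.15 = 108.363
var_error = var_obs - var_true
var_error = 132.15 - 108.363
var_error = 23.787

23.787


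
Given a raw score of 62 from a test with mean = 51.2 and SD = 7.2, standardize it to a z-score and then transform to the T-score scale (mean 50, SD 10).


z = (X - mean) / SD = (62 - 51.2) / 7.2
z = 10.8 / 7.2
z = 1.5
T-score = T = 50 + 10z
Carry z at full precision (z = 10.8 / 7.2) into the conversion:
T-score = 50 + 10 * (10.8 / 7.2) = 50 + 108 / 7.2
T-score = 50 + 15.0
T-score = 65.0

65.0


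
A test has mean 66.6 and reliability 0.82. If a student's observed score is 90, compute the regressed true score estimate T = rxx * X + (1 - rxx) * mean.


T_est = rxx * X + (1 - rxx) * mean
T_est = 0.82 * 90 + 0.18 * 66.6
T_est = 73.8 + 11.988
T_est = 85.788

85.788


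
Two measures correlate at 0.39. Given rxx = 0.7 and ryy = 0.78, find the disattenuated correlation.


r_corrected = rxy / sqrt(rxx * ryy)
= 0.39 / sqrt(0.7 * 0.78)
= 0.39 / sqrt(0.546)
= 0.39 / 0.738918
r_corrected = 0.5278

0.5278


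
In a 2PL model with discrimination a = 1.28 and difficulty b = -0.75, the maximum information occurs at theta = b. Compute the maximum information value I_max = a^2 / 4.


For 2PL, max info at theta = b = -0.75
I_max = a^2 / 4 = 1.28^2 / 4
= 1.6384 / 4
I_max = 0.4096

0.4096


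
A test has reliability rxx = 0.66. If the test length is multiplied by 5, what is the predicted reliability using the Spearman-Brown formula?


r_new = (n * rxx) / (1 + (n-1) * rxx)
r_new = (5 * 0.66) / (1 + 4 * 0.66)
r_new = 3.3 / 3.64
r_new = 0.9066

0.9066


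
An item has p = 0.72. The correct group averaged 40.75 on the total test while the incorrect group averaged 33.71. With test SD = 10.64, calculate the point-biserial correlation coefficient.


q = 1 - p = 0.28
rpb = ((M1 - M0) / SD) * sqrt(p * q)
rpb = ((40.75 - 33.71) / 10.64) * sqrt(0.72 * 0.28)
rpb = 0.2971

0.2971


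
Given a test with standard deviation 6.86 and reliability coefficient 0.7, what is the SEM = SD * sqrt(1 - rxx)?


SEM = SD * sqrt(1 - rxx)
SEM = 6.86 * sqrt(1 - 0.7)
SEM = 6.86 * sqrt(0.3) = 6.86 * 0.547723
SEM = 3.7574

3.7574


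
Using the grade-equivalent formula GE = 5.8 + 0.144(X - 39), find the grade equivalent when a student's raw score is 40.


raw - median = 40 - 39 = 1
slope * diff = 0.144 * 1 = 0.144
GE = 5.8 + 0.144
GE = 5.944

5.944


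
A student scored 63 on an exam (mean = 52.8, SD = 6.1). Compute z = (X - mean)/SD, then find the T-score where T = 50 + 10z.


z = (X - mean) / SD = (63 - 52.8) / 6.1
z = 10.2 / 6.1
z = 1.6721
T-score = T = 50 + 10z
Carry z at full precision (z = 10.2 / 6.1) into the conversion:
T-score = 50 + 10 * (10.2 / 6.1) = 50 + 102 / 6.1
T-score = 50 + 16.7213
T-score = 66.7213

66.7213


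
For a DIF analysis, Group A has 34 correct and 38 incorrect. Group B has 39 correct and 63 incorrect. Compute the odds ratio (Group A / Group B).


Odds_A = 34/38 = 0.8947
Odds_B = 39/63 = 0.619
OR = Odds_A / Odds_B = 0.8947 / 0.619
Exactly, OR = (34 * 63) / (38 * 39) = 2142 / 1482
OR = 1.4453

1.4453


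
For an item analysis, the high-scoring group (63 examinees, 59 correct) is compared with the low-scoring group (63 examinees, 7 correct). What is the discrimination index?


p_upper = 59/63 = 0.9365
p_lower = 7/63 = 0.1111
D = 0.9365 - 0.1111 = 0.8254

0.8254


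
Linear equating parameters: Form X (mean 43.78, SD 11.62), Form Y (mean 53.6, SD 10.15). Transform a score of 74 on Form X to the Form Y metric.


slope = SD_Y / SD_X = 10.15 / 11.62 ~ 0.8735
intercept = mean_Y - slope * mean_X = 53.6 - (10.15 / 11.62) * 43.78 ~ 15.3584
Y = slope * X + intercept. To avoid rounding drift from the rounded slope/intercept, evaluate the equivalent form Y = mean_Y + SD_Y * (X - mean_X) / SD_X at full precision:
Y = 53.6 + 10.15 * (74 - 43.78) / 11.62
Y = 53.6 + 10.15 * 30.22 / 11.62
Y = 53.6 + 306.733 / 11.62
Y = 53.6 + 26.397
Y = 79.997

79.997


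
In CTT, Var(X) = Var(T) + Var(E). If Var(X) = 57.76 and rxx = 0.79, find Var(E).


var_true = rxx * var_obs = 0.79 * 57.76 = 45.6304
var_error = var_obs - var_true
var_error = 57.76 - 45.6304
var_error = 12.1296

12.1296


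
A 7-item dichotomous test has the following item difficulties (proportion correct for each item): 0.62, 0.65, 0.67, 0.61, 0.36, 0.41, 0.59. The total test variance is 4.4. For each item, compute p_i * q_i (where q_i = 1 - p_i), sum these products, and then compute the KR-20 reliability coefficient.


For each item, compute p_i * q_i:
  Item 1: 0.62 * 0.38 = 0.2356
  Item 2: 0.65 * 0.35 = 0.2275
  Item 3: 0.67 * 0.33 = 0.2211
  Item 4: 0.61 * 0.39 = 0.2379
  Item 5: 0.36 * 0.64 = 0.2304
  Item 6: 0.41 * 0.59 = 0.2419
  Item 7: 0.59 * 0.41 = 0.2419
Sum(p_i * q_i) = 0.2356 + 0.2275 + 0.2211 + 0.2379 + 0.2304 + 0.2419 + 0.2419 = 1.6363
KR-20 = (k/(k-1)) * (1 - Sum(p_i*q_i) / Var_total)
= (7/6) * (1 - 1.6363/4.4)
= 1.1667 * 0.6281
KR-20 = 0.7328

0.7328


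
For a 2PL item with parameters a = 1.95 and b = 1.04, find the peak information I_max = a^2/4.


For 2PL, max info at theta = b = 1.04
I_max = a^2 / 4 = 1.95^2 / 4
= 3.8025 / 4
I_max = 0.9506

0.9506


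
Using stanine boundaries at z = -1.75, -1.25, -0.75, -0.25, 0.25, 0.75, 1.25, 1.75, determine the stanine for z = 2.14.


Stanine boundaries: [-1.75, -1.25, -0.75, -0.25, 0.25, 0.75, 1.25, 1.75]
z = 2.14
Check each boundary:
  z >= -1.75 -> could be stanine 2
  z >= -1.25 -> could be stanine 3
  z >= -0.75 -> could be stanine 4
  z >= -0.25 -> could be stanine 5
  z >= 0.25 -> could be stanine 6
  z >= 0.75 -> could be stanine 7
  z >= 1.25 -> could be stanine 8
  z >= 1.75 -> could be stanine 9
Highest qualifying boundary gives stanine = 9

9


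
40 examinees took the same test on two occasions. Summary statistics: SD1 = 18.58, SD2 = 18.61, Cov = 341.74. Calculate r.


r = cov(X,Y) / (SD_X * SD_Y)
r = 341.74 / (18.58 * 18.61)
r = 341.74 / 345.7738
r = 0.9883

0.9883


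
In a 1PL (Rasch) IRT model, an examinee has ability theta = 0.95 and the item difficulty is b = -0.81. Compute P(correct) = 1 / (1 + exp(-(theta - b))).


theta - b = 0.95 - -0.81 = 1.76
exp(-(theta - b)) = exp(-1.76) = 0.172
P = 1 / (1 + 0.172)
P = 0.8532

0.8532


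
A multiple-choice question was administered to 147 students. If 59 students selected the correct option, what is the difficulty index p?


Item difficulty p = number correct / total examinees
p = 59 / 147
p = 0.4014

0.4014


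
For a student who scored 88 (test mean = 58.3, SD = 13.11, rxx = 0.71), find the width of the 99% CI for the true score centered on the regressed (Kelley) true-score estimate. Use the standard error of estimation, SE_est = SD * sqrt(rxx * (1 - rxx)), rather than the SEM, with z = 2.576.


True score estimate = 0.71*88 + 0.29*58.3 = 79.387
SE_est = SD * sqrt(rxx * (1 - rxx)) = 13.11 * sqrt(0.71 * 0.29) = 13.11 * sqrt(0.2059) = 5.948821
CI = T_est +/- z * SE_est, so width = 2 * z * SE_est = 2 * 2.576 * 5.948821
Width = 30.6483

30.6483


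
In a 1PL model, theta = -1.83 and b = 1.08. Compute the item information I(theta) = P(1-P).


P = 1/(1+exp(-(-1.83-1.08))) = 0.0517
I = P*(1-P) = 0.0517 * 0.9483
I = 0.049

0.049


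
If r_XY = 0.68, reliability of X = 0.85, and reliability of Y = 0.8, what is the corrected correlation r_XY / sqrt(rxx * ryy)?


r_corrected = rxy / sqrt(rxx * ryy)
= 0.68 / sqrt(0.85 * 0.8)
= 0.68 / sqrt(0.68)
= 0.68 / 0.824621
r_corrected = 0.8246

0.8246


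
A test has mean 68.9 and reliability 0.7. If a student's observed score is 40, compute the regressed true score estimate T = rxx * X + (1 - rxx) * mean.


T_est = rxx * X + (1 - rxx) * mean
T_est = 0.7 * 40 + 0.3 * 68.9
T_est = 28.0 + 20.67
T_est = 48.67

48.67


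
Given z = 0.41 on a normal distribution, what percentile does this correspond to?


CDF(z) = 0.5 * (1 + erf(z/sqrt(2)))
erf(0.2899) = 0.3182
CDF = 0.6591
Percentile rank = 0.6591 * 100 = 65.91

65.91


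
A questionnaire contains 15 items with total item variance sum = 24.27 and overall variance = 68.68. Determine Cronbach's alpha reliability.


alpha = (k/(k-1)) * (1 - sum(si^2)/s_total^2)
= (15/14) * (1 - 24.27/68.68)
alpha = 0.6928

0.6928


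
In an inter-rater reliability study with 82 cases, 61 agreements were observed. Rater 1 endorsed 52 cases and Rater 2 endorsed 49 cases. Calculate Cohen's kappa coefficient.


P_o = 61/82 = 0.743902
P_e = (52*49 + 30*33) / 6724 = 0.526175
kappa = (P_o - P_e) / (1 - P_e)
kappa = (0.743902 - 0.526175) / (1 - 0.526175)
kappa = 0.4595

0.4595


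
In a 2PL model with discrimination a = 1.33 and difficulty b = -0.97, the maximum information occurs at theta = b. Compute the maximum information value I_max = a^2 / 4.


For 2PL, max info at theta = b = -0.97
I_max = a^2 / 4 = 1.33^2 / 4
= 1.7689 / 4
I_max = 0.4422

0.4422


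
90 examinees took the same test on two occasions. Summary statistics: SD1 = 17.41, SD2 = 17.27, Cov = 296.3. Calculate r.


r = cov(X,Y) / (SD_X * SD_Y)
r = 296.3 / (17.41 * 17.27)
r = 296.3 / 300.6707
r = 0.9855

0.9855


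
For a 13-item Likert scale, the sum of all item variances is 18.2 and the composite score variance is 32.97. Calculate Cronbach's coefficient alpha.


alpha = (k/(k-1)) * (1 - sum(si^2)/s_total^2)
= (13/12) * (1 - 18.2/32.97)
alpha = 0.4853

0.4853


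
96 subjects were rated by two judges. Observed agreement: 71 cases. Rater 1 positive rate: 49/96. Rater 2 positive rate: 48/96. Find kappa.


P_o = 71/96 = 0.739583
P_e = (49*48 + 47*48) / 9216 = 0.5
kappa = (P_o - P_e) / (1 - P_e)
kappa = (0.739583 - 0.5) / (1 - 0.5)
kappa = 0.4792

0.4792


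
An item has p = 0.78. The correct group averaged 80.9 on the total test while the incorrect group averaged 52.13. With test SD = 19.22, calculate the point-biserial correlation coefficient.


q = 1 - p = 0.22
rpb = ((M1 - M0) / SD) * sqrt(p * q)
rpb = ((80.9 - 52.13) / 19.22) * sqrt(0.78 * 0.22)
rpb = 0.6201

0.6201


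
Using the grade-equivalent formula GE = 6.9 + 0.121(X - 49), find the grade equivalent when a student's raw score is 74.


raw - median = 74 - 49 = 25
slope * diff = 0.121 * 25 = 3.025
GE = 6.9 + 3.025
GE = 9.925

9.925


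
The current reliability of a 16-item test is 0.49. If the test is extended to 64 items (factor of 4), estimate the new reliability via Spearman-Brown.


r_new = (n * rxx) / (1 + (n-1) * rxx)
r_new = (4 * 0.49) / (1 + 3 * 0.49)
r_new = 1.96 / 2.47
r_new = 0.7935

0.7935


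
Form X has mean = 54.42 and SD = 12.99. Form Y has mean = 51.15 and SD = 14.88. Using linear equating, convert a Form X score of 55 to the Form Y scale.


slope = SD_Y / SD_X = 14.88 / 12.99 ~ 1.1455
intercept = mean_Y - slope * mean_X = 51.15 - (14.88 / 12.99) * 54.42 ~ -11.1879
Y = slope * X + intercept. To avoid rounding drift from the rounded slope/intercept, evaluate the equivalent form Y = mean_Y + SD_Y * (X - mean_X) / SD_X at full precision:
Y = 51.15 + 14.88 * (55 - 54.42) / 12.99
Y = 51.15 + 14.88 * 0.58 / 12.99
Y = 51.15 + 8.6304 / 12.99
Y = 51.15 + 0.6644
Y = 51.8144

51.8144


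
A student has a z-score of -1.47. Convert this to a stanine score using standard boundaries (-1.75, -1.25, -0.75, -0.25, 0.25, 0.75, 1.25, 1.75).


Stanine boundaries: [-1.75, -1.25, -0.75, -0.25, 0.25, 0.75, 1.25, 1.75]
z = -1.47
Check each boundary:
  z >= -1.75 -> could be stanine 2
  z < -1.25
  z < -0.75
  z < -0.25
  z < 0.25
  z < 0.75
  z < 1.25
  z < 1.75
Highest qualifying boundary gives stanine = 2

2


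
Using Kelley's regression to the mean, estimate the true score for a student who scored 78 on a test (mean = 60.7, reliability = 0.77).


T_est = rxx * X + (1 - rxx) * mean
T_est = 0.77 * 78 + 0.23 * 60.7
T_est = 60.06 + 13.961
T_est = 74.021

74.021


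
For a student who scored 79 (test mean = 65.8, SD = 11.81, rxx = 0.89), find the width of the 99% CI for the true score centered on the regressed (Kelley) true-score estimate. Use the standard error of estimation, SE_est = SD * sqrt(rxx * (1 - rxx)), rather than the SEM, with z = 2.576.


True score estimate = 0.89*79 + 0.11*65.8 = 77.548
SE_est = SD * sqrt(rxx * (1 - rxx)) = 11.81 * sqrt(0.89 * 0.11) = 11.81 * sqrt(0.0979) = 3.695228
CI = T_est +/- z * SE_est, so width = 2 * z * SE_est = 2 * 2.576 * 3.695228
Width = 19.0378

19.0378


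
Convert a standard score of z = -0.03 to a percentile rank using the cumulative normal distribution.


CDF(z) = 0.5 * (1 + erf(z/sqrt(2)))
erf(-0.0212) = -0.0239
CDF = 0.488
Percentile rank = 0.488 * 100 = 48.8

48.8


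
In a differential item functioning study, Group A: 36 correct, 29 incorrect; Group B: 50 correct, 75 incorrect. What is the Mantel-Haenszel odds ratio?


Odds_A = 36/29 = 1.2414
Odds_B = 50/75 = 0.6667
OR = Odds_A / Odds_B = 1.2414 / 0.6667
Exactly, OR = (36 * 75) / (29 * 50) = 2700 / 1450
OR = 1.8621

1.8621


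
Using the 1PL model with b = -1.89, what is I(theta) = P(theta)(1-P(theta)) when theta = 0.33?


P = 1/(1+exp(-(0.33--1.89))) = 0.902
I = P*(1-P) = 0.902 * 0.098
I = 0.0884

0.0884


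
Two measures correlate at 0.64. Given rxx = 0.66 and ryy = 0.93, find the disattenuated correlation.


r_corrected = rxy / sqrt(rxx * ryy)
= 0.64 / sqrt(0.66 * 0.93)
= 0.64 / sqrt(0.6138)
= 0.64 / 0.783454
r_corrected = 0.8169

0.8169


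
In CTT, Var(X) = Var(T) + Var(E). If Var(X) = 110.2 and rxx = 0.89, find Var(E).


var_true = rxx * var_obs = 0.89 * 110.2 = 98.078
var_error = var_obs - var_true
var_error = 110.2 - 98.078
var_error = 12.122

12.122


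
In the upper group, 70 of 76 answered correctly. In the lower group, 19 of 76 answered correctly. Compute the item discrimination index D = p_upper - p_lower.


p_upper = 70/76 = 0.9211
p_lower = 19/76 = 0.25
D = 0.9211 - 0.25 = 0.6711

0.6711


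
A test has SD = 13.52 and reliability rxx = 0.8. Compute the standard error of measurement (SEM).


SEM = SD * sqrt(1 - rxx)
SEM = 13.52 * sqrt(1 - 0.8)
SEM = 13.52 * sqrt(0.2) = 13.52 * 0.447214
SEM = 6.0463

6.0463


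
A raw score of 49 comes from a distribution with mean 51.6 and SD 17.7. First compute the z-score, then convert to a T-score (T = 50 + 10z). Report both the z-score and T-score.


z = (X - mean) / SD = (49 - 51.6) / 17.7
z = -2.6 / 17.7
z = -0.1469
T-score = T = 50 + 10z
Carry z at full precision (z = -2.6 / 17.7) into the conversion:
T-score = 50 + 10 * (-2.6 / 17.7) = 50 + -26 / 17.7
T-score = 50 + -1.4689
T-score = 48.5311

48.5311


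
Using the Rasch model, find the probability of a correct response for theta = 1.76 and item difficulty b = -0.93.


theta - b = 1.76 - -0.93 = 2.69
exp(-(theta - b)) = exp(-2.69) = 0.0679
P = 1 / (1 + 0.0679)
P = 0.9364

0.9364


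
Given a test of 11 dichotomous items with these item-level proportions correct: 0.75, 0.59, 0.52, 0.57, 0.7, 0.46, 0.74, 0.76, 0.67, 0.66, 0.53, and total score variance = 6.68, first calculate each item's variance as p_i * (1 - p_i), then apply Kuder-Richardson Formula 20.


For each item, compute p_i * q_i:
  Item 1: 0.75 * 0.25 = 0.1875
  Item 2: 0.59 * 0.41 = 0.2419
  Item 3: 0.52 * 0.48 = 0.2496
  Item 4: 0.57 * 0.43 = 0.2451
  Item 5: 0.7 * 0.3 = 0.21
  Item 6: 0.46 * 0.54 = 0.2484
  Item 7: 0.74 * 0.26 = 0.1924
  Item 8: 0.76 * 0.24 = 0.1824
  Item 9: 0.67 * 0.33 = 0.2211
  Item 10: 0.66 * 0.34 = 0.2244
  Item 11: 0.53 * 0.47 = 0.2491
Sum(p_i * q_i) = 0.1875 + 0.2419 + 0.2496 + 0.2451 + 0.21 + 0.2484 + 0.1924 + 0.1824 + 0.2211 + 0.2244 + 0.2491 = 2.4519
KR-20 = (k/(k-1)) * (1 - Sum(p_i*q_i) / Var_total)
= (11/10) * (1 - 2.4519/6.68)
= 1.1 * 0.6329
KR-20 = 0.6962

0.6962


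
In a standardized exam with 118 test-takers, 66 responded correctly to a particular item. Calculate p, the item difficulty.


Item difficulty p = number correct / total examinees
p = 66 / 118
p = 0.5593

0.5593


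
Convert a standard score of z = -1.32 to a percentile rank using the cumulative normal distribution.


CDF(z) = 0.5 * (1 + erf(z/sqrt(2)))
erf(-0.9334) = -0.8132
CDF = 0.0934
Percentile rank = 0.0934 * 100 = 9.34

9.34


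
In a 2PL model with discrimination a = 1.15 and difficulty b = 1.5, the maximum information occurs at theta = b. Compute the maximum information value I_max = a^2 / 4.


For 2PL, max info at theta = b = 1.5
I_max = a^2 / 4 = 1.15^2 / 4
= 1.3225 / 4
I_max = 0.3306

0.3306


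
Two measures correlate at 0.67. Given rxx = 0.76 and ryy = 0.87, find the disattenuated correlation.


r_corrected = rxy / sqrt(rxx * ryy)
= 0.67 / sqrt(0.76 * 0.87)
= 0.67 / sqrt(0.6612)
= 0.67 / 0.813142
r_corrected = 0.824

0.824


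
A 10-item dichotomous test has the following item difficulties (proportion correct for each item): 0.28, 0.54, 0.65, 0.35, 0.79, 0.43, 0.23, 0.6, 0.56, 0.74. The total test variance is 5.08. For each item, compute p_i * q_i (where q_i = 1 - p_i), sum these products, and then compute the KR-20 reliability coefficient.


For each item, compute p_i * q_i:
  Item 1: 0.28 * 0.72 = 0.2016
  Item 2: 0.54 * 0.46 = 0.2484
  Item 3: 0.65 * 0.35 = 0.2275
  Item 4: 0.35 * 0.65 = 0.2275
  Item 5: 0.79 * 0.21 = 0.1659
  Item 6: 0.43 * 0.57 = 0.2451
  Item 7: 0.23 * 0.77 = 0.1771
  Item 8: 0.6 * 0.4 = 0.24
  Item 9: 0.56 * 0.44 = 0.2464
  Item 10: 0.74 * 0.26 = 0.1924
Sum(p_i * q_i) = 0.2016 + 0.2484 + 0.2275 + 0.2275 + 0.1659 + 0.2451 + 0.1771 + 0.24 + 0.2464 + 0.1924 = 2.1719
KR-20 = (k/(k-1)) * (1 - Sum(p_i*q_i) / Var_total)
= (10/9) * (1 - 2.1719/5.08)
= 1.1111 * 0.5725
KR-20 = 0.6361

0.6361


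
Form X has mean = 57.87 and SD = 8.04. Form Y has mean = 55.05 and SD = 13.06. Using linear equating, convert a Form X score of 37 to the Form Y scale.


slope = SD_Y / SD_X = 13.06 / 8.04 ~ 1.6244
intercept = mean_Y - slope * mean_X = 55.05 - (13.06 / 8.04) * 57.87 ~ -38.9528
Y = slope * X + intercept. To avoid rounding drift from the rounded slope/intercept, evaluate the equivalent form Y = mean_Y + SD_Y * (X - mean_X) / SD_X at full precision:
Y = 55.05 + 13.06 * (37 - 57.87) / 8.04
Y = 55.05 - 13.06 * 20.87 / 8.04
Y = 55.05 - 272.5622 / 8.04
Y = 55.05 - 33.9008
Y = 21.1492

21.1492


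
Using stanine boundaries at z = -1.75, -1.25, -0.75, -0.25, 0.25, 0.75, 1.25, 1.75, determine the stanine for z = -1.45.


Stanine boundaries: [-1.75, -1.25, -0.75, -0.25, 0.25, 0.75, 1.25, 1.75]
z = -1.45
Check each boundary:
  z >= -1.75 -> could be stanine 2
  z < -1.25
  z < -0.75
  z < -0.25
  z < 0.25
  z < 0.75
  z < 1.25
  z < 1.75
Highest qualifying boundary gives stanine = 2

2


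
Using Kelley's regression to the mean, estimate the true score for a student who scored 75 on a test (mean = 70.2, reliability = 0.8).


T_est = rxx * X + (1 - rxx) * mean
T_est = 0.8 * 75 + 0.2 * 70.2
T_est = 60.0 + 14.04
T_est = 74.04

74.04


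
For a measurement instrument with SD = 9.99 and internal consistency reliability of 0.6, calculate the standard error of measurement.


SEM = SD * sqrt(1 - rxx)
SEM = 9.99 * sqrt(1 - 0.6)
SEM = 9.99 * sqrt(0.4) = 9.99 * 0.632456
SEM = 6.3182

6.3182


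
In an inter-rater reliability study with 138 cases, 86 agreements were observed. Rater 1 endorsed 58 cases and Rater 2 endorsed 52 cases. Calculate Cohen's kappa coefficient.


P_o = 86/138 = 0.623188
P_e = (58*52 + 80*86) / 19044 = 0.519639
kappa = (P_o - P_e) / (1 - P_e)
kappa = (0.623188 - 0.519639) / (1 - 0.519639)
kappa = 0.2156

0.2156


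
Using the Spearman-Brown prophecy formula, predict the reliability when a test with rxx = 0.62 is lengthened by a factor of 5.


r_new = (n * rxx) / (1 + (n-1) * rxx)
r_new = (5 * 0.62) / (1 + 4 * 0.62)
r_new = 3.1 / 3.48
r_new = 0.8908

0.8908


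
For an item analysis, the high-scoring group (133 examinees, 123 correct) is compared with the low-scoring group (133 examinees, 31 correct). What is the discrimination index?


p_upper = 123/133 = 0.9248
p_lower = 31/133 = 0.2331
D = 0.9248 - 0.2331 = 0.6917

0.6917


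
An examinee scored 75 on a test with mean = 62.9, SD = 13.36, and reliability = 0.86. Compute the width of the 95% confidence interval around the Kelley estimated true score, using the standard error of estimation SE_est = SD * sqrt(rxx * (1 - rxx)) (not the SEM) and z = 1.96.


True score estimate = 0.86*75 + 0.14*62.9 = 73.306
SE_est = SD * sqrt(rxx * (1 - rxx)) = 13.36 * sqrt(0.86 * 0.14) = 13.36 * sqrt(0.1204) = 4.635747
CI = T_est +/- z * SE_est, so width = 2 * z * SE_est = 2 * 1.96 * 4.635747
Width = 18.1721

18.1721


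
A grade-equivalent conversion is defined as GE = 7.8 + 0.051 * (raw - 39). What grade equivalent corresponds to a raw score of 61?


raw - median = 61 - 39 = 22
slope * diff = 0.051 * 22 = 1.122
GE = 7.8 + 1.122
GE = 8.922

8.922


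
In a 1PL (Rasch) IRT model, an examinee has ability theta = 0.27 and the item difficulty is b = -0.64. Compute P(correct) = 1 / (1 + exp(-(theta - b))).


theta - b = 0.27 - -0.64 = 0.91
exp(-(theta - b)) = exp(-0.91) = 0.4025
P = 1 / (1 + 0.4025)
P = 0.713

0.713


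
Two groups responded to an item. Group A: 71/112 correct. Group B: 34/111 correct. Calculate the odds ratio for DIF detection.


Odds_A = 71/41 = 1.7317
Odds_B = 34/77 = 0.4416
OR = Odds_A / Odds_B = 1.7317 / 0.4416
Exactly, OR = (71 * 77) / (41 * 34) = 5467 / 1394
OR = 3.9218

3.9218


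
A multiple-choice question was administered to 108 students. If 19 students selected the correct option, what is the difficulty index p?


Item difficulty p = number correct / total examinees
p = 19 / 108
p = 0.1759

0.1759


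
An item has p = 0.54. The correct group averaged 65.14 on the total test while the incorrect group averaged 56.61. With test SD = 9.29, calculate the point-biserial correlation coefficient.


q = 1 - p = 0.46
rpb = ((M1 - M0) / SD) * sqrt(p * q)
rpb = ((65.14 - 56.61) / 9.29) * sqrt(0.54 * 0.46)
rpb = 0.4576

0.4576


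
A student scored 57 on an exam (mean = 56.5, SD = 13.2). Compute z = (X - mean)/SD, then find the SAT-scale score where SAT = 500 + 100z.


z = (X - mean) / SD = (57 - 56.5) / 13.2
z = 0.5 / 13.2
z = 0.0379
SAT-scale = SAT = 500 + 100z
Carry z at full precision (z = 0.5 / 13.2) into the conversion:
SAT-scale = 500 + 100 * (0.5 / 13.2) = 500 + 50 / 13.2
SAT-scale = 500 + 3.7879
SAT-scale = 503.7879

503.7879


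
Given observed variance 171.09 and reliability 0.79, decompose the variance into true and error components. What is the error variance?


var_true = rxx * var_obs = 0.79 * 171.09 = 135.1611
var_error = var_obs - var_true
var_error = 171.09 - 135.1611
var_error = 35.9289

35.9289


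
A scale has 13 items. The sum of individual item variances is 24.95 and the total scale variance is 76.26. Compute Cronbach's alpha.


alpha = (k/(k-1)) * (1 - sum(si^2)/s_total^2)
= (13/12) * (1 - 24.95/76.26)
alpha = 0.7289

0.7289


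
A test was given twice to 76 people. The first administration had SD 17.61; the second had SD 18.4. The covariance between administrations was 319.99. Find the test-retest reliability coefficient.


r = cov(X,Y) / (SD_X * SD_Y)
r = 319.99 / (17.61 * 18.4)
r = 319.99 / 324.024
r = 0.9876

0.9876


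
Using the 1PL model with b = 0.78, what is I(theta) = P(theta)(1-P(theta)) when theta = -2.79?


P = 1/(1+exp(-(-2.79-0.78))) = 0.0274
I = P*(1-P) = 0.0274 * 0.9726
I = 0.0266

0.0266


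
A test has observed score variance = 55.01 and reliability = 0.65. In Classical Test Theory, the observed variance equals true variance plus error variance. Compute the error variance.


var_true = rxx * var_obs = 0.65 * 55.01 = 35.7565
var_error = var_obs - var_true
var_error = 55.01 - 35.7565
var_error = 19.2535

19.2535


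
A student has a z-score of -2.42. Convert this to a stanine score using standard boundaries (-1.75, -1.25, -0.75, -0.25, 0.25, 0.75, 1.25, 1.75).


Stanine boundaries: [-1.75, -1.25, -0.75, -0.25, 0.25, 0.75, 1.25, 1.75]
z = -2.42
Check each boundary:
  z < -1.75
  z < -1.25
  z < -0.75
  z < -0.25
  z < 0.25
  z < 0.75
  z < 1.25
  z < 1.75
Highest qualifying boundary gives stanine = 1

1


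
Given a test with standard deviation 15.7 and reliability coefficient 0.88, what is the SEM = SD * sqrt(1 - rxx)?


SEM = SD * sqrt(1 - rxx)
SEM = 15.7 * sqrt(1 - 0.88)
SEM = 15.7 * sqrt(0.12) = 15.7 * 0.34641
SEM = 5.4386

5.4386


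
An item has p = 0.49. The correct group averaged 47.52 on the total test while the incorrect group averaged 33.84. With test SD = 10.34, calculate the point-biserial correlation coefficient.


q = 1 - p = 0.51
rpb = ((M1 - M0) / SD) * sqrt(p * q)
rpb = ((47.52 - 33.84) / 10.34) * sqrt(0.49 * 0.51)
rpb = 0.6614

0.6614


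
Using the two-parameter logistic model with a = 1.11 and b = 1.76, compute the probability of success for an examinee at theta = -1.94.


a*(theta - b) = 1.11 * (-1.94 - 1.76) = -4.107
exp(--4.107) = 60.7642
P = 1 / (1 + 60.7642)
P = 0.0162

0.0162


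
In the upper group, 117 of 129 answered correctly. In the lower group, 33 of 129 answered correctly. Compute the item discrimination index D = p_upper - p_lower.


p_upper = 117/129 = 0.907
p_lower = 33/129 = 0.2558
D = 0.907 - 0.2558 = 0.6512

0.6512


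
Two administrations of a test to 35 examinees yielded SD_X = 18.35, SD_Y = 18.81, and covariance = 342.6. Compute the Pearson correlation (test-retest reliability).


r = cov(X,Y) / (SD_X * SD_Y)
r = 342.6 / (18.35 * 18.81)
r = 342.6 / 345.1635
r = 0.9926

0.9926


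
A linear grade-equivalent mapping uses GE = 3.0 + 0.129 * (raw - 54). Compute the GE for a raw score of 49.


raw - median = 49 - 54 = -5
slope * diff = 0.129 * -5 = -0.645
GE = 3.0 + -0.645
GE = 2.355

2.355


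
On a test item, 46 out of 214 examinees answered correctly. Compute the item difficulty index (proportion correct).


Item difficulty p = number correct / total examinees
p = 46 / 214
p = 0.215

0.215


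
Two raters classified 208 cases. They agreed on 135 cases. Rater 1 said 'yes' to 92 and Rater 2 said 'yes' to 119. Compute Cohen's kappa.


P_o = 135/208 = 0.649038
P_e = (92*119 + 116*89) / 43264 = 0.491679
kappa = (P_o - P_e) / (1 - P_e)
kappa = (0.649038 - 0.491679) / (1 - 0.491679)
kappa = 0.3096

0.3096


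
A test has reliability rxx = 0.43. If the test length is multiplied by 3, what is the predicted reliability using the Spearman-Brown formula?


r_new = (n * rxx) / (1 + (n-1) * rxx)
r_new = (3 * 0.43) / (1 + 2 * 0.43)
r_new = 1.29 / 1.86
r_new = 0.6935

0.6935


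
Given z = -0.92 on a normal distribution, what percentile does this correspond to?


CDF(z) = 0.5 * (1 + erf(z/sqrt(2)))
erf(-0.6505) = -0.6424
CDF = 0.1788
Percentile rank = 0.1788 * 100 = 17.88

17.88


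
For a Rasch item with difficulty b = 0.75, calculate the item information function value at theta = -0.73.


P = 1/(1+exp(-(-0.73-0.75))) = 0.1854
I = P*(1-P) = 0.1854 * 0.8146
I = 0.151

0.151


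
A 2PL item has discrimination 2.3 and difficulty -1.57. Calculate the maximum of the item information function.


For 2PL, max info at theta = b = -1.57
I_max = a^2 / 4 = 2.3^2 / 4
= 5.29 / 4
I_max = 1.3225

1.3225


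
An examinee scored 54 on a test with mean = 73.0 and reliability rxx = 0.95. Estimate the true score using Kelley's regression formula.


T_est = rxx * X + (1 - rxx) * mean
T_est = 0.95 * 54 + 0.05 * 73.0
T_est = 51.3 + 3.65
T_est = 54.95

54.95


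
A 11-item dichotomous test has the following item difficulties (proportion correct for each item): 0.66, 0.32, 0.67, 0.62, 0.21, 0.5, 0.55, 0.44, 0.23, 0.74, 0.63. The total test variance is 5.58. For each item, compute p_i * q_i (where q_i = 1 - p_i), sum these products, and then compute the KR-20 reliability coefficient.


For each item, compute p_i * q_i:
  Item 1: 0.66 * 0.34 = 0.2244
  Item 2: 0.32 * 0.68 = 0.2176
  Item 3: 0.67 * 0.33 = 0.2211
  Item 4: 0.62 * 0.38 = 0.2356
  Item 5: 0.21 * 0.79 = 0.1659
  Item 6: 0.5 * 0.5 = 0.25
  Item 7: 0.55 * 0.45 = 0.2475
  Item 8: 0.44 * 0.56 = 0.2464
  Item 9: 0.23 * 0.77 = 0.1771
  Item 10: 0.74 * 0.26 = 0.1924
  Item 11: 0.63 * 0.37 = 0.2331
Sum(p_i * q_i) = 0.2244 + 0.2176 + 0.2211 + 0.2356 + 0.1659 + 0.25 + 0.2475 + 0.2464 + 0.1771 + 0.1924 + 0.2331 = 2.4111
KR-20 = (k/(k-1)) * (1 - Sum(p_i*q_i) / Var_total)
= (11/10) * (1 - 2.4111/5.58)
= 1.1 * 0.5679
KR-20 = 0.6247

0.6247


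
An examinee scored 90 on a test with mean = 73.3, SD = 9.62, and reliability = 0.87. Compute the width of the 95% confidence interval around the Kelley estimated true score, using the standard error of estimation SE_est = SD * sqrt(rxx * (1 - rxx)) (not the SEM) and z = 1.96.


True score estimate = 0.87*90 + 0.13*73.3 = 87.829
SE_est = SD * sqrt(rxx * (1 - rxx)) = 9.62 * sqrt(0.87 * 0.13) = 9.62 * sqrt(0.1131) = 3.235239
CI = T_est +/- z * SE_est, so width = 2 * z * SE_est = 2 * 1.96 * 3.235239
Width = 12.6821

12.6821


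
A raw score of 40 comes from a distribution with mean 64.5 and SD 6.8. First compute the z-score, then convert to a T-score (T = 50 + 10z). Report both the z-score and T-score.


z = (X - mean) / SD = (40 - 64.5) / 6.8
z = -24.5 / 6.8
z = -3.6029
T-score = T = 50 + 10z
Carry z at full precision (z = -24.5 / 6.8) into the conversion:
T-score = 50 + 10 * (-24.5 / 6.8) = 50 + -245 / 6.8
T-score = 50 + -36.0294
T-score = 13.9706

13.9706


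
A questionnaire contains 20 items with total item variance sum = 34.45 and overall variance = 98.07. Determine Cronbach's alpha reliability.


alpha = (k/(k-1)) * (1 - sum(si^2)/s_total^2)
= (20/19) * (1 - 34.45/98.07)
alpha = 0.6829

0.6829


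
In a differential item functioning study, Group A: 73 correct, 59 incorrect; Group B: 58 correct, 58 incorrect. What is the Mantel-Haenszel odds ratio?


Odds_A = 73/59 = 1.2373
Odds_B = 58/58 = 1.0
OR = Odds_A / Odds_B = 1.2373 / 1.0
Exactly, OR = (73 * 58) / (59 * 58) = 4234 / 3422
OR = 1.2373

1.2373


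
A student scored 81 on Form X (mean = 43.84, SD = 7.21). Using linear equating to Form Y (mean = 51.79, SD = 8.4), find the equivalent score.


slope = SD_Y / SD_X = 8.4 / 7.21 ~ 1.165
intercept = mean_Y - slope * mean_X = 51.79 - (8.4 / 7.21) * 43.84 ~ 0.7143
Y = slope * X + intercept. To avoid rounding drift from the rounded slope/intercept, evaluate the equivalent form Y = mean_Y + SD_Y * (X - mean_X) / SD_X at full precision:
Y = 51.79 + 8.4 * (81 - 43.84) / 7.21
Y = 51.79 + 8.4 * 37.16 / 7.21
Y = 51.79 + 312.144 / 7.21
Y = 51.79 + 43.2932
Y = 95.0832

95.0832


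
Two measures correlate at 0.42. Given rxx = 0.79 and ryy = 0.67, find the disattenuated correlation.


r_corrected = rxy / sqrt(rxx * ryy)
= 0.42 / sqrt(0.79 * 0.67)
= 0.42 / sqrt(0.5293)
= 0.42 / 0.72753
r_corrected = 0.5773

0.5773
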